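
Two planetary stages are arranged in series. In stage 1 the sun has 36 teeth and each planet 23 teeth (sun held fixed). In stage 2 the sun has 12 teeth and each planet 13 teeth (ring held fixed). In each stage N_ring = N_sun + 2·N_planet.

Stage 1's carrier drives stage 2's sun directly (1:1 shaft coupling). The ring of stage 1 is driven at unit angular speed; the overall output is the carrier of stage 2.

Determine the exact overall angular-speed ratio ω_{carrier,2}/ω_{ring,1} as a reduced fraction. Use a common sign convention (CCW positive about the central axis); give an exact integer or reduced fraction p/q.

Stage 1: N_ring = 36 + 2·23 = 82
Stage 1: 36(ω_s−ω_c) = −82(ω_r−ω_c),  ω_s=0, ω_r=1
Stage 1: 36(0−ω_c) = −82(1−ω_c)  ⇒  118ω_c = 82  ⇒  ω_c = 41/59
  ⇒ ω_c¹/ω_r¹ = 41/59
Stage 2: N_ring = 12 + 2·13 = 38
Stage 2: 12(ω_s−ω_c) = −38(ω_r−ω_c),  ω_r=0, ω_s=1
Stage 2: 12(1−ω_c) = −38(0−ω_c)  ⇒  50ω_c = 12  ⇒  ω_c = 6/25
  ⇒ ω_c²/ω_s² = 6/25
Coupling ω_s² = ω_c¹ ⇒ overall = 41/59 × 6/25 = 246/1475

246/1475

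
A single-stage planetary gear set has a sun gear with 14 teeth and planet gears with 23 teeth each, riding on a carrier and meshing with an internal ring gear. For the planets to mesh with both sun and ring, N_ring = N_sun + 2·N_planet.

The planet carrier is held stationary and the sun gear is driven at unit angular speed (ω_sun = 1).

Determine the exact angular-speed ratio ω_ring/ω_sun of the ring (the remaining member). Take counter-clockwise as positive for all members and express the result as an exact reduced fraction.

N_ring = 14 + 2·23 = 60
14(ω_s−ω_c) = −60(ω_r−ω_c),  ω_c=0, ω_s=1
ω_r = 0 − (14/60)(1−0) = -7/30
ω_r/ω_s = -7/30

-7/30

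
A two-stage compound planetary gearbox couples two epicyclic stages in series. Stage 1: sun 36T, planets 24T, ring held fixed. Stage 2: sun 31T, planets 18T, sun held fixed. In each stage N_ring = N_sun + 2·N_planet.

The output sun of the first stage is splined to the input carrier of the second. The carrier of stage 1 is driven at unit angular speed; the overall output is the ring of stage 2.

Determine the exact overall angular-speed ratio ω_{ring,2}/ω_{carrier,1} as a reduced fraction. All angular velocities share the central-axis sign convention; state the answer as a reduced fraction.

980/201

Stage 1: N_ring = 36 + 2·24 = 84
Stage 1: 36(ω_s−ω_c) = −84(ω_r−ω_c),  ω_r=0, ω_c=1
Stage 1: ω_s = 1 − (84/36)(0−1) = 10/3
  ⇒ ω_s¹/ω_c¹ = 10/3
Stage 2: N_ring = 31 + 2·18 = 67
Stage 2: 31(ω_s−ω_c) = −67(ω_r−ω_c),  ω_s=0, ω_c=1
Stage 2: ω_r = 1 − (31/67)(0−1) = 98/67
  ⇒ ω_r²/ω_c² = 98/67
Coupling ω_c² = ω_s¹ ⇒ overall = 10/3 × 98/67 = 980/201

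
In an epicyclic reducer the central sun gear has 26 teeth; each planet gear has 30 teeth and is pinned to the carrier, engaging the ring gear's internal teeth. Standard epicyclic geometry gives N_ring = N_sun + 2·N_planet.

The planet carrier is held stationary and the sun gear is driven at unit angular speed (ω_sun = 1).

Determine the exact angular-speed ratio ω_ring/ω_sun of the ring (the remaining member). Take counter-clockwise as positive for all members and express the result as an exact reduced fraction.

N_ring = 26 + 2·30 = 86
26(ω_s−ω_c) = −86(ω_r−ω_c),  ω_c=0, ω_s=1
ω_r = 0 − (26/86)(1−0) = -13/43
ω_r/ω_s = -13/43

-13/43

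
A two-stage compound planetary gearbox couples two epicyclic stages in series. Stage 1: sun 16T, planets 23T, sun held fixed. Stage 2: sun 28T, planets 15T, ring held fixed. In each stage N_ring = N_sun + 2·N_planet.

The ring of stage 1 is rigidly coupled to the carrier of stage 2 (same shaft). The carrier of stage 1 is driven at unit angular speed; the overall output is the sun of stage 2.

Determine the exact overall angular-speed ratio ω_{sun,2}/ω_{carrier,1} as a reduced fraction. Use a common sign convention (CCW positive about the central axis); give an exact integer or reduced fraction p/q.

Stage 1: N_ring = 16 + 2·23 = 62
Stage 1: 16(ω_s−ω_c) = −62(ω_r−ω_c),  ω_s=0, ω_c=1
Stage 1: ω_r = 1 − (16/62)(0−1) = 39/31
  ⇒ ω_r¹/ω_c¹ = 39/31
Stage 2: N_ring = 28 + 2·15 = 58
Stage 2: 28(ω_s−ω_c) = −58(ω_r−ω_c),  ω_r=0, ω_c=1
Stage 2: ω_s = 1 − (58/28)(0−1) = 43/14
  ⇒ ω_s²/ω_c² = 43/14
Coupling ω_c² = ω_r¹ ⇒ overall = 39/31 × 43/14 = 1677/434

1677/434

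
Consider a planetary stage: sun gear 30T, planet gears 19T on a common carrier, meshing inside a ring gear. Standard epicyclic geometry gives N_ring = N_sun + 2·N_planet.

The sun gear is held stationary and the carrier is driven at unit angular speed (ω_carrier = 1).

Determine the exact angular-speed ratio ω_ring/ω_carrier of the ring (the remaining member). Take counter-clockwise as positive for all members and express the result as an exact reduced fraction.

N_ring = 30 + 2·19 = 68
30(ω_s−ω_c) = −68(ω_r−ω_c),  ω_s=0, ω_c=1
ω_r = 1 − (30/68)(0−1) = 49/34
ω_r/ω_c = 49/34

49/34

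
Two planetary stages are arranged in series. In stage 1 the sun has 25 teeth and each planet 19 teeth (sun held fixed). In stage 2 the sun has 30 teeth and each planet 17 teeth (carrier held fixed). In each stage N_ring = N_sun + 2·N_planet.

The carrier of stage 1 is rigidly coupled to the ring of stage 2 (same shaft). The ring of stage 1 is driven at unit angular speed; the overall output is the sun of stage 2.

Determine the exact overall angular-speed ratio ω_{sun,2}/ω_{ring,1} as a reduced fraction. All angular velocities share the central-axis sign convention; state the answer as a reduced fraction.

Stage 1: N_ring = 25 + 2·19 = 63
Stage 1: 25(ω_s−ω_c) = −63(ω_r−ω_c),  ω_s=0, ω_r=1
Stage 1: 25(0−ω_c) = −63(1−ω_c)  ⇒  88ω_c = 63  ⇒  ω_c = 63/88
  ⇒ ω_c¹/ω_r¹ = 63/88
Stage 2: N_ring = 30 + 2·17 = 64
Stage 2: 30(ω_s−ω_c) = −64(ω_r−ω_c),  ω_c=0, ω_r=1
Stage 2: ω_s = 0 − (64/30)(1−0) = -32/15
  ⇒ ω_s²/ω_r² = -32/15
Coupling ω_r² = ω_c¹ ⇒ overall = 63/88 × -32/15 = -84/55

-84/55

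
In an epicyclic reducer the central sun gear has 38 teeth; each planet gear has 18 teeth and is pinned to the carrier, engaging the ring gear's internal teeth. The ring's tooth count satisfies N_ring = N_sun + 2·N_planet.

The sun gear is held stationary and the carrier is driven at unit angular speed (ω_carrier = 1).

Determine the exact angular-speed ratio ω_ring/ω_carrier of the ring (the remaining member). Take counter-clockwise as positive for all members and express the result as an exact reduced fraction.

56/37

N_ring = 38 + 2·18 = 74
38(ω_s−ω_c) = −74(ω_r−ω_c),  ω_s=0, ω_c=1
ω_r = 1 − (38/74)(0−1) = 56/37
ω_r/ω_c = 56/37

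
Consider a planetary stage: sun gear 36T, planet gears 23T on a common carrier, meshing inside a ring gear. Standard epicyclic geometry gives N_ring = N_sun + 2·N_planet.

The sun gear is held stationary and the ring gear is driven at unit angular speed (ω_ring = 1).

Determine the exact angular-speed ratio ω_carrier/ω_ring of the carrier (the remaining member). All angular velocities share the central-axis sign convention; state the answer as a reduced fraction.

41/59

N_ring = 36 + 2·23 = 82
36(ω_s−ω_c) = −82(ω_r−ω_c),  ω_s=0, ω_r=1
36(0−ω_c) = −82(1−ω_c)  ⇒  118ω_c = 82  ⇒  ω_c = 41/59
ω_c/ω_r = 41/59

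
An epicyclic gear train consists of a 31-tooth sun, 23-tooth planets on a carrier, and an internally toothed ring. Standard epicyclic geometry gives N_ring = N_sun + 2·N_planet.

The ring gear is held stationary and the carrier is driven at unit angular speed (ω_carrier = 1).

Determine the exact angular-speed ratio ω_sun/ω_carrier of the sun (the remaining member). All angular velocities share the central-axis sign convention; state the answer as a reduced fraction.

N_ring = 31 + 2·23 = 77
31(ω_s−ω_c) = −77(ω_r−ω_c),  ω_r=0, ω_c=1
ω_s = 1 − (77/31)(0−1) = 108/31
ω_s/ω_c = 108/31

108/31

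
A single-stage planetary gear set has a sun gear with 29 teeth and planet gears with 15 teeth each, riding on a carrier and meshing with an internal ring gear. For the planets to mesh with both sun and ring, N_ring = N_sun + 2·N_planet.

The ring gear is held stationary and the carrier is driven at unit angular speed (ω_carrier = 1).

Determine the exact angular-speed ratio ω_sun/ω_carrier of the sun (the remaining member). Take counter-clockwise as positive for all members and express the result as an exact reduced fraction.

88/29

N_ring = 29 + 2·15 = 59
29(ω_s−ω_c) = −59(ω_r−ω_c),  ω_r=0, ω_c=1
ω_s = 1 − (59/29)(0−1) = 88/29
ω_s/ω_c = 88/29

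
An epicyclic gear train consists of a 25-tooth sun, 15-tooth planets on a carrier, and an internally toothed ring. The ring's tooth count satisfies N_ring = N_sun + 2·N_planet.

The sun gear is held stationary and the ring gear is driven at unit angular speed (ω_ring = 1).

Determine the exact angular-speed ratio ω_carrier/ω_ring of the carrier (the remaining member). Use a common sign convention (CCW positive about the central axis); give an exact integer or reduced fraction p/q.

11/16

N_ring = 25 + 2·15 = 55
25(ω_s−ω_c) = −55(ω_r−ω_c),  ω_s=0, ω_r=1
25(0−ω_c) = −55(1−ω_c)  ⇒  80ω_c = 55  ⇒  ω_c = 11/16
ω_c/ω_r = 11/16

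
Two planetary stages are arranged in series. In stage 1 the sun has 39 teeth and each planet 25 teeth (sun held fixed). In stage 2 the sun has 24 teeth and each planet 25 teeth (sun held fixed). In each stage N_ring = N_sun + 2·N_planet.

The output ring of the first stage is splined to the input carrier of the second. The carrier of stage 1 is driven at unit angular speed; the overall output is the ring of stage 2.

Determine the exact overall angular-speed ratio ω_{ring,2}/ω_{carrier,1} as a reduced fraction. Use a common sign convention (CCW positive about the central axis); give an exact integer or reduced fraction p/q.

6272/3293

Stage 1: N_ring = 39 + 2·25 = 89
Stage 1: 39(ω_s−ω_c) = −89(ω_r−ω_c),  ω_s=0, ω_c=1
Stage 1: ω_r = 1 − (39/89)(0−1) = 128/89
  ⇒ ω_r¹/ω_c¹ = 128/89
Stage 2: N_ring = 24 + 2·25 = 74
Stage 2: 24(ω_s−ω_c) = −74(ω_r−ω_c),  ω_s=0, ω_c=1
Stage 2: ω_r = 1 − (24/74)(0−1) = 49/37
  ⇒ ω_r²/ω_c² = 49/37
Coupling ω_c² = ω_r¹ ⇒ overall = 128/89 × 49/37 = 6272/3293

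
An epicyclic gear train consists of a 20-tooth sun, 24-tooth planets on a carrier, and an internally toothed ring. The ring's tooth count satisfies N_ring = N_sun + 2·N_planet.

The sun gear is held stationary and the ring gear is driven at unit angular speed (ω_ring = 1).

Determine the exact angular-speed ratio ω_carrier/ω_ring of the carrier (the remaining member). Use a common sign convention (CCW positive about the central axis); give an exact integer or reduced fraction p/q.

17/22

N_ring = 20 + 2·24 = 68
20(ω_s−ω_c) = −68(ω_r−ω_c),  ω_s=0, ω_r=1
20(0−ω_c) = −68(1−ω_c)  ⇒  88ω_c = 68  ⇒  ω_c = 17/22
ω_c/ω_r = 17/22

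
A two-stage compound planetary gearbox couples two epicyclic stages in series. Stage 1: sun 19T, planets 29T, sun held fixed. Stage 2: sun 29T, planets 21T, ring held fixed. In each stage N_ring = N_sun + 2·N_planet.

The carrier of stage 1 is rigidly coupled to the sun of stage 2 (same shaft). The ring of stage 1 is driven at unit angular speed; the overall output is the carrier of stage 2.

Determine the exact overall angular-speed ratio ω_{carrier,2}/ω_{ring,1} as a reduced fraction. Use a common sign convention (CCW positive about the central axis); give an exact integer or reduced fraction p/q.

Stage 1: N_ring = 19 + 2·29 = 77
Stage 1: 19(ω_s−ω_c) = −77(ω_r−ω_c),  ω_s=0, ω_r=1
Stage 1: 19(0−ω_c) = −77(1−ω_c)  ⇒  96ω_c = 77  ⇒  ω_c = 77/96
  ⇒ ω_c¹/ω_r¹ = 77/96
Stage 2: N_ring = 29 + 2·21 = 71
Stage 2: 29(ω_s−ω_c) = −71(ω_r−ω_c),  ω_r=0, ω_s=1
Stage 2: 29(1−ω_c) = −71(0−ω_c)  ⇒  100ω_c = 29  ⇒  ω_c = 29/100
  ⇒ ω_c²/ω_s² = 29/100
Coupling ω_s² = ω_c¹ ⇒ overall = 77/96 × 29/100 = 2233/9600

2233/9600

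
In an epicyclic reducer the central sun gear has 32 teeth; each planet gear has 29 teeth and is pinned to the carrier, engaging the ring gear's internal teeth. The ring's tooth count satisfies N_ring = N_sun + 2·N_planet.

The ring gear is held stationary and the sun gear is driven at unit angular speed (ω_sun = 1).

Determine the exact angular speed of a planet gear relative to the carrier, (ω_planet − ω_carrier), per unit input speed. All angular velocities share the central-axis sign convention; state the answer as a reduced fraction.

N_ring = 32 + 2·29 = 90
32(ω_s−ω_c) = −90(ω_r−ω_c),  ω_r=0, ω_s=1
32(1−ω_c) = −90(0−ω_c)  ⇒  122ω_c = 32  ⇒  ω_c = 16/61
sun–planet: 32·(1−16/61) = −29·(ω_p−ω_c)  ⇒  ω_p−ω_c = −(32/29)·(45/61) = -1440/1769

-1440/1769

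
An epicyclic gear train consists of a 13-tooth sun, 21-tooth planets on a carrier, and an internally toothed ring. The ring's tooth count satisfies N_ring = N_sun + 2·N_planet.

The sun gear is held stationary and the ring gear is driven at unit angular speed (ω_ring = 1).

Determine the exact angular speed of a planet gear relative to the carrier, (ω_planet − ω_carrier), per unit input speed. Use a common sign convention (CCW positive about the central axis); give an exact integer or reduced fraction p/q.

715/1428

N_ring = 13 + 2·21 = 55
13(ω_s−ω_c) = −55(ω_r−ω_c),  ω_s=0, ω_r=1
13(0−ω_c) = −55(1−ω_c)  ⇒  68ω_c = 55  ⇒  ω_c = 55/68
sun–planet: 13·(0−55/68) = −21·(ω_p−ω_c)  ⇒  ω_p−ω_c = −(13/21)·(-55/68) = 715/1428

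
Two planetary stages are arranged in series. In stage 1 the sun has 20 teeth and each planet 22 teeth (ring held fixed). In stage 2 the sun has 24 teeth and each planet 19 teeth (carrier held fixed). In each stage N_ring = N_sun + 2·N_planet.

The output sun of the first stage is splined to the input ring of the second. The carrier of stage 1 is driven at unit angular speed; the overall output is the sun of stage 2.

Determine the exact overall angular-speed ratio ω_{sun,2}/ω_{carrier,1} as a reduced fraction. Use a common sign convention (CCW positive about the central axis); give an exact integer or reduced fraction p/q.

-217/20

Stage 1: N_ring = 20 + 2·22 = 64
Stage 1: 20(ω_s−ω_c) = −64(ω_r−ω_c),  ω_r=0, ω_c=1
Stage 1: ω_s = 1 − (64/20)(0−1) = 21/5
  ⇒ ω_s¹/ω_c¹ = 21/5
Stage 2: N_ring = 24 + 2·19 = 62
Stage 2: 24(ω_s−ω_c) = −62(ω_r−ω_c),  ω_c=0, ω_r=1
Stage 2: ω_s = 0 − (62/24)(1−0) = -31/12
  ⇒ ω_s²/ω_r² = -31/12
Coupling ω_r² = ω_s¹ ⇒ overall = 21/5 × -31/12 = -217/20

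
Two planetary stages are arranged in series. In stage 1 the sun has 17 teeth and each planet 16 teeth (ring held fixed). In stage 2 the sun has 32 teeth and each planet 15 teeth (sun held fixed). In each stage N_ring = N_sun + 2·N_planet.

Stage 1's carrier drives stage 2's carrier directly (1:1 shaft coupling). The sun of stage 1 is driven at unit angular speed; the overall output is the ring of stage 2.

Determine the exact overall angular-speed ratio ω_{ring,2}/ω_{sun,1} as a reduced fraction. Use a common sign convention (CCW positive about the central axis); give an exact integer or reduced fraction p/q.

Stage 1: N_ring = 17 + 2·16 = 49
Stage 1: 17(ω_s−ω_c) = −49(ω_r−ω_c),  ω_r=0, ω_s=1
Stage 1: 17(1−ω_c) = −49(0−ω_c)  ⇒  66ω_c = 17  ⇒  ω_c = 17/66
  ⇒ ω_c¹/ω_s¹ = 17/66
Stage 2: N_ring = 32 + 2·15 = 62
Stage 2: 32(ω_s−ω_c) = −62(ω_r−ω_c),  ω_s=0, ω_c=1
Stage 2: ω_r = 1 − (32/62)(0−1) = 47/31
  ⇒ ω_r²/ω_c² = 47/31
Coupling ω_c² = ω_c¹ ⇒ overall = 17/66 × 47/31 = 799/2046

799/2046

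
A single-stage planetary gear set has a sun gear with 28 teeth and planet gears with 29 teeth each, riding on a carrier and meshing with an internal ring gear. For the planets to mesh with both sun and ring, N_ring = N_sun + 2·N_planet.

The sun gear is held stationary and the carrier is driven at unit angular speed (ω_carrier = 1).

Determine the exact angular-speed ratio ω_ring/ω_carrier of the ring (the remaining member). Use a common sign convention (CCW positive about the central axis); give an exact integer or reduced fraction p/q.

57/43

N_ring = 28 + 2·29 = 86
28(ω_s−ω_c) = −86(ω_r−ω_c),  ω_s=0, ω_c=1
ω_r = 1 − (28/86)(0−1) = 57/43
ω_r/ω_c = 57/43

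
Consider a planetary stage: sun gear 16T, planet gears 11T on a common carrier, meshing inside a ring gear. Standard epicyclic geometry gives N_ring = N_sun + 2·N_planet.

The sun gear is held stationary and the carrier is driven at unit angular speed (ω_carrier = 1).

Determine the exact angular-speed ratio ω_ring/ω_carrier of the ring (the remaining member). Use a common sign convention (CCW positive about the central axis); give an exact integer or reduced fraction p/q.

N_ring = 16 + 2·11 = 38
16(ω_s−ω_c) = −38(ω_r−ω_c),  ω_s=0, ω_c=1
ω_r = 1 − (16/38)(0−1) = 27/19
ω_r/ω_c = 27/19

27/19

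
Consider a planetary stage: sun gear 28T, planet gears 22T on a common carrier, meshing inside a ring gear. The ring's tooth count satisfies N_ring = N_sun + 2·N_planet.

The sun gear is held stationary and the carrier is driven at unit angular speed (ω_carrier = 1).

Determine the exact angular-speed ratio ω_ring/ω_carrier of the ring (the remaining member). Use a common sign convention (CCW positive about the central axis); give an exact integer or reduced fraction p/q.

N_ring = 28 + 2·22 = 72
28(ω_s−ω_c) = −72(ω_r−ω_c),  ω_s=0, ω_c=1
ω_r = 1 − (28/72)(0−1) = 25/18
ω_r/ω_c = 25/18

25/18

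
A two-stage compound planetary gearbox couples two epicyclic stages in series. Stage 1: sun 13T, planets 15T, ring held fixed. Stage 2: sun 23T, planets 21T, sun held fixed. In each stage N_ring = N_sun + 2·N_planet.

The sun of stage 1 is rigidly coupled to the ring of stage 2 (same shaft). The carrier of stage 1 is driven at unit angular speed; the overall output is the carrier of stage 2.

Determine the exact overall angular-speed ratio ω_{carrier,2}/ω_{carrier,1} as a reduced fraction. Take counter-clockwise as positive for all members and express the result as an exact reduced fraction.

35/11

Stage 1: N_ring = 13 + 2·15 = 43
Stage 1: 13(ω_s−ω_c) = −43(ω_r−ω_c),  ω_r=0, ω_c=1
Stage 1: ω_s = 1 − (43/13)(0−1) = 56/13
  ⇒ ω_s¹/ω_c¹ = 56/13
Stage 2: N_ring = 23 + 2·21 = 65
Stage 2: 23(ω_s−ω_c) = −65(ω_r−ω_c),  ω_s=0, ω_r=1
Stage 2: 23(0−ω_c) = −65(1−ω_c)  ⇒  88ω_c = 65  ⇒  ω_c = 65/88
  ⇒ ω_c²/ω_r² = 65/88
Coupling ω_r² = ω_s¹ ⇒ overall = 56/13 × 65/88 = 35/11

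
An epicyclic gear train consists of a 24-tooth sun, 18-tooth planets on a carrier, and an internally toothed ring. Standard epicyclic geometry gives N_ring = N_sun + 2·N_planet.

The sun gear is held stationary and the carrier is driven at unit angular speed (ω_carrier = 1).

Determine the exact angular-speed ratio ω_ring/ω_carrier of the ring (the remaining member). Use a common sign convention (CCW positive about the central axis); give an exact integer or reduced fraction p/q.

7/5

N_ring = 24 + 2·18 = 60
24(ω_s−ω_c) = −60(ω_r−ω_c),  ω_s=0, ω_c=1
ω_r = 1 − (24/60)(0−1) = 7/5
ω_r/ω_c = 7/5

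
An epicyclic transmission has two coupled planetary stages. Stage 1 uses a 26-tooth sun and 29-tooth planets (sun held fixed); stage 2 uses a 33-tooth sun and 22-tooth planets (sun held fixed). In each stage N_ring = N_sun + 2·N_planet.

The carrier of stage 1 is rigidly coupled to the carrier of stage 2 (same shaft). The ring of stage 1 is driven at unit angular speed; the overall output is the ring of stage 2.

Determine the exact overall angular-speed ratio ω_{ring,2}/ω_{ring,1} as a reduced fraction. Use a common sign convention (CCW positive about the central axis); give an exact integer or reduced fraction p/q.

Stage 1: N_ring = 26 + 2·29 = 84
Stage 1: 26(ω_s−ω_c) = −84(ω_r−ω_c),  ω_s=0, ω_r=1
Stage 1: 26(0−ω_c) = −84(1−ω_c)  ⇒  110ω_c = 84  ⇒  ω_c = 42/55
  ⇒ ω_c¹/ω_r¹ = 42/55
Stage 2: N_ring = 33 + 2·22 = 77
Stage 2: 33(ω_s−ω_c) = −77(ω_r−ω_c),  ω_s=0, ω_c=1
Stage 2: ω_r = 1 − (33/77)(0−1) = 10/7
  ⇒ ω_r²/ω_c² = 10/7
Coupling ω_c² = ω_c¹ ⇒ overall = 42/55 × 10/7 = 12/11

12/11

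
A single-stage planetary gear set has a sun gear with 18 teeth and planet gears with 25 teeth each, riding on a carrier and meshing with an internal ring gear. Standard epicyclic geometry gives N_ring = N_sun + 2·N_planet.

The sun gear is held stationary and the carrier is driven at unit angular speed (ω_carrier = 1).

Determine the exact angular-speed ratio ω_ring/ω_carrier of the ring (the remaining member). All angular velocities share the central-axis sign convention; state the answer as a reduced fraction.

N_ring = 18 + 2·25 = 68
18(ω_s−ω_c) = −68(ω_r−ω_c),  ω_s=0, ω_c=1
ω_r = 1 − (18/68)(0−1) = 43/34
ω_r/ω_c = 43/34

43/34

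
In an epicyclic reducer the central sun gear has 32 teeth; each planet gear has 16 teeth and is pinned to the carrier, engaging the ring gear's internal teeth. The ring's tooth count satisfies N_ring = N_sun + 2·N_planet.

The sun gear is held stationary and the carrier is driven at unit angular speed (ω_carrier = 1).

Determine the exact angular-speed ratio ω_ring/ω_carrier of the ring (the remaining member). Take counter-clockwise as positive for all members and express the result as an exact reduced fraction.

3/2

N_ring = 32 + 2·16 = 64
32(ω_s−ω_c) = −64(ω_r−ω_c),  ω_s=0, ω_c=1
ω_r = 1 − (32/64)(0−1) = 3/2
ω_r/ω_c = 3/2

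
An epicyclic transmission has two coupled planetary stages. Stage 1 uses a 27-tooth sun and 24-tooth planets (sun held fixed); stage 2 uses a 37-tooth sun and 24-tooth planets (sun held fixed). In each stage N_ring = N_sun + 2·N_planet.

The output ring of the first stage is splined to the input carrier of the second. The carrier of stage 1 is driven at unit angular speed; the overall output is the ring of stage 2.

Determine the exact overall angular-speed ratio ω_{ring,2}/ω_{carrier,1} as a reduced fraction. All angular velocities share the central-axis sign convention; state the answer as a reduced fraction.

Stage 1: N_ring = 27 + 2·24 = 75
Stage 1: 27(ω_s−ω_c) = −75(ω_r−ω_c),  ω_s=0, ω_c=1
Stage 1: ω_r = 1 − (27/75)(0−1) = 34/25
  ⇒ ω_r¹/ω_c¹ = 34/25
Stage 2: N_ring = 37 + 2·24 = 85
Stage 2: 37(ω_s−ω_c) = −85(ω_r−ω_c),  ω_s=0, ω_c=1
Stage 2: ω_r = 1 − (37/85)(0−1) = 122/85
  ⇒ ω_r²/ω_c² = 122/85
Coupling ω_c² = ω_r¹ ⇒ overall = 34/25 × 122/85 = 244/125

244/125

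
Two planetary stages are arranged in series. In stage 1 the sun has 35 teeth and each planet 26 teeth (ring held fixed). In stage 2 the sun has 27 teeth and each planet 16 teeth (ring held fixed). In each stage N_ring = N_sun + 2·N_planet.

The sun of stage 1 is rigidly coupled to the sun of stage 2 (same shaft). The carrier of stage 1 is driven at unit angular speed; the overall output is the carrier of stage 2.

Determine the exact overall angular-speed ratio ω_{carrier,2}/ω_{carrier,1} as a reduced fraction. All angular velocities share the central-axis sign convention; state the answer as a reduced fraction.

1647/1505

Stage 1: N_ring = 35 + 2·26 = 87
Stage 1: 35(ω_s−ω_c) = −87(ω_r−ω_c),  ω_r=0, ω_c=1
Stage 1: ω_s = 1 − (87/35)(0−1) = 122/35
  ⇒ ω_s¹/ω_c¹ = 122/35
Stage 2: N_ring = 27 + 2·16 = 59
Stage 2: 27(ω_s−ω_c) = −59(ω_r−ω_c),  ω_r=0, ω_s=1
Stage 2: 27(1−ω_c) = −59(0−ω_c)  ⇒  86ω_c = 27  ⇒  ω_c = 27/86
  ⇒ ω_c²/ω_s² = 27/86
Coupling ω_s² = ω_s¹ ⇒ overall = 122/35 × 27/86 = 1647/1505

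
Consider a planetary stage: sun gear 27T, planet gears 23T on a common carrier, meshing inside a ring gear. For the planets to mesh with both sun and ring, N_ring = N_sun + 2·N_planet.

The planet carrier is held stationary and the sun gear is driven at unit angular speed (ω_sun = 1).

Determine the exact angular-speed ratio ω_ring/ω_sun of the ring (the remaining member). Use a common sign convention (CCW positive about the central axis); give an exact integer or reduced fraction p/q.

N_ring = 27 + 2·23 = 73
27(ω_s−ω_c) = −73(ω_r−ω_c),  ω_c=0, ω_s=1
ω_r = 0 − (27/73)(1−0) = -27/73
ω_r/ω_s = -27/73

-27/73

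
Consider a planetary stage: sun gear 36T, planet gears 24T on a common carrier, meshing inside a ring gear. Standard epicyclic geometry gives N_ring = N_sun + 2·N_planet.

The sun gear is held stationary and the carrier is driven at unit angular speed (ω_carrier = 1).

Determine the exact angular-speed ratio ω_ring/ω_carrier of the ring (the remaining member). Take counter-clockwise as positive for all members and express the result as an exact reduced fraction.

N_ring = 36 + 2·24 = 84
36(ω_s−ω_c) = −84(ω_r−ω_c),  ω_s=0, ω_c=1
ω_r = 1 − (36/84)(0−1) = 10/7
ω_r/ω_c = 10/7

10/7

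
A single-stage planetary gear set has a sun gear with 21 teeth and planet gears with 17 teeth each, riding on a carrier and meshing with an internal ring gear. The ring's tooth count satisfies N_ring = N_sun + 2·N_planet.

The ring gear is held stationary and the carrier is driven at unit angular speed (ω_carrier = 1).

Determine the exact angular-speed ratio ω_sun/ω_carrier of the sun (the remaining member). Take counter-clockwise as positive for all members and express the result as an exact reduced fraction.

76/21

N_ring = 21 + 2·17 = 55
21(ω_s−ω_c) = −55(ω_r−ω_c),  ω_r=0, ω_c=1
ω_s = 1 − (55/21)(0−1) = 76/21
ω_s/ω_c = 76/21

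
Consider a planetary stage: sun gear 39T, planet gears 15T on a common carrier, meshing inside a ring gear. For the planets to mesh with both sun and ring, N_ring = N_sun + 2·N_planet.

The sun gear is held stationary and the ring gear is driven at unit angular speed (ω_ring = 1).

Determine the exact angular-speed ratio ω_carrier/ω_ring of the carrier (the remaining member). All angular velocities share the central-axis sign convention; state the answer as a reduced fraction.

N_ring = 39 + 2·15 = 69
39(ω_s−ω_c) = −69(ω_r−ω_c),  ω_s=0, ω_r=1
39(0−ω_c) = −69(1−ω_c)  ⇒  108ω_c = 69  ⇒  ω_c = 23/36
ω_c/ω_r = 23/36

23/36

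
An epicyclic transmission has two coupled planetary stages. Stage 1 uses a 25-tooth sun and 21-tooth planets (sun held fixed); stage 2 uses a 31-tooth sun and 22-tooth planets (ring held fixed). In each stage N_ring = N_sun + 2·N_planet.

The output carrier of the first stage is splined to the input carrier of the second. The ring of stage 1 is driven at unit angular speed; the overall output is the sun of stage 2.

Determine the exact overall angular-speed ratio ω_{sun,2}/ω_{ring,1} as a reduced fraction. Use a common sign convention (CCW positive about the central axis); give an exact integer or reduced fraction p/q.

Stage 1: N_ring = 25 + 2·21 = 67
Stage 1: 25(ω_s−ω_c) = −67(ω_r−ω_c),  ω_s=0, ω_r=1
Stage 1: 25(0−ω_c) = −67(1−ω_c)  ⇒  92ω_c = 67  ⇒  ω_c = 67/92
  ⇒ ω_c¹/ω_r¹ = 67/92
Stage 2: N_ring = 31 + 2·22 = 75
Stage 2: 31(ω_s−ω_c) = −75(ω_r−ω_c),  ω_r=0, ω_c=1
Stage 2: ω_s = 1 − (75/31)(0−1) = 106/31
  ⇒ ω_s²/ω_c² = 106/31
Coupling ω_c² = ω_c¹ ⇒ overall = 67/92 × 106/31 = 3551/1426

3551/1426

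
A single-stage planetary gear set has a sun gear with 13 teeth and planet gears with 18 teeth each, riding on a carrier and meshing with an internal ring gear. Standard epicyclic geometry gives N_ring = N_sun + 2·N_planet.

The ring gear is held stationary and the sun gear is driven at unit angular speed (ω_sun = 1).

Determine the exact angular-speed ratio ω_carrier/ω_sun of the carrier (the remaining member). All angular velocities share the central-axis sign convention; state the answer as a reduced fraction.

13/62

N_ring = 13 + 2·18 = 49
13(ω_s−ω_c) = −49(ω_r−ω_c),  ω_r=0, ω_s=1
13(1−ω_c) = −49(0−ω_c)  ⇒  62ω_c = 13  ⇒  ω_c = 13/62
ω_c/ω_s = 13/62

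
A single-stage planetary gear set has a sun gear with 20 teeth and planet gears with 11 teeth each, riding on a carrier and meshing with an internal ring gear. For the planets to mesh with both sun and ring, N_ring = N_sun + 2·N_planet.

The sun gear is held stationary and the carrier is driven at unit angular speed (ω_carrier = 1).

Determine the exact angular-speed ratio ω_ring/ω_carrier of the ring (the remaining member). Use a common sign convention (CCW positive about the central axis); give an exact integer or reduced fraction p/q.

31/21

N_ring = 20 + 2·11 = 42
20(ω_s−ω_c) = −42(ω_r−ω_c),  ω_s=0, ω_c=1
ω_r = 1 − (20/42)(0−1) = 31/21
ω_r/ω_c = 31/21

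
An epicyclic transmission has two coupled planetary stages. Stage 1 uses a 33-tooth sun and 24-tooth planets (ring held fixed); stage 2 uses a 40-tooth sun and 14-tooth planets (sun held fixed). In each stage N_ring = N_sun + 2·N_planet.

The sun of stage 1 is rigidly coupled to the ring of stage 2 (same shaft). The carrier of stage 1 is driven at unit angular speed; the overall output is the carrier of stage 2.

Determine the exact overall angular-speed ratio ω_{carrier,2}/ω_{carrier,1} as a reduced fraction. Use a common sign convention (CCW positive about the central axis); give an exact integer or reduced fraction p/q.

Stage 1: N_ring = 33 + 2·24 = 81
Stage 1: 33(ω_s−ω_c) = −81(ω_r−ω_c),  ω_r=0, ω_c=1
Stage 1: ω_s = 1 − (81/33)(0−1) = 38/11
  ⇒ ω_s¹/ω_c¹ = 38/11
Stage 2: N_ring = 40 + 2·14 = 68
Stage 2: 40(ω_s−ω_c) = −68(ω_r−ω_c),  ω_s=0, ω_r=1
Stage 2: 40(0−ω_c) = −68(1−ω_c)  ⇒  108ω_c = 68  ⇒  ω_c = 17/27
  ⇒ ω_c²/ω_r² = 17/27
Coupling ω_r² = ω_s¹ ⇒ overall = 38/11 × 17/27 = 646/297

646/297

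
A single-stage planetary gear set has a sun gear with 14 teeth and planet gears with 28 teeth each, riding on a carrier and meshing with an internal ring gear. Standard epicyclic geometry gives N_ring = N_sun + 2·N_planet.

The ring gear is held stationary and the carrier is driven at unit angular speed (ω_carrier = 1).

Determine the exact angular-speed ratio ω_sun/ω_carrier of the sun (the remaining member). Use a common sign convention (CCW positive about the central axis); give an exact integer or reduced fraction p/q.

N_ring = 14 + 2·28 = 70
14(ω_s−ω_c) = −70(ω_r−ω_c),  ω_r=0, ω_c=1
ω_s = 1 − (70/14)(0−1) = 6
ω_s/ω_c = 6

6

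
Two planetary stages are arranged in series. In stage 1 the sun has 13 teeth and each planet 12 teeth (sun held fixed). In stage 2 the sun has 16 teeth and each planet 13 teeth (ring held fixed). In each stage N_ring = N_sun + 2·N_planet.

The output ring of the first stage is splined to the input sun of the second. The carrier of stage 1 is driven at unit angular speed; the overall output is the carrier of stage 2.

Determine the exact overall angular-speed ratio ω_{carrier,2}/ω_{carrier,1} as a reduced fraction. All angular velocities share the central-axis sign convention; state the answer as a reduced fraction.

400/1073

Stage 1: N_ring = 13 + 2·12 = 37
Stage 1: 13(ω_s−ω_c) = −37(ω_r−ω_c),  ω_s=0, ω_c=1
Stage 1: ω_r = 1 − (13/37)(0−1) = 50/37
  ⇒ ω_r¹/ω_c¹ = 50/37
Stage 2: N_ring = 16 + 2·13 = 42
Stage 2: 16(ω_s−ω_c) = −42(ω_r−ω_c),  ω_r=0, ω_s=1
Stage 2: 16(1−ω_c) = −42(0−ω_c)  ⇒  58ω_c = 16  ⇒  ω_c = 8/29
  ⇒ ω_c²/ω_s² = 8/29
Coupling ω_s² = ω_r¹ ⇒ overall = 50/37 × 8/29 = 400/1073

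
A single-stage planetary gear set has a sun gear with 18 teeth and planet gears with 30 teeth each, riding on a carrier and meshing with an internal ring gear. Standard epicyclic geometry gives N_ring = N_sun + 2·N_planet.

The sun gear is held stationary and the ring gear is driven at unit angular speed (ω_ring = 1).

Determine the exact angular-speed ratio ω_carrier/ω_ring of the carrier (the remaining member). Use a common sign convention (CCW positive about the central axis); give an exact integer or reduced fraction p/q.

13/16

N_ring = 18 + 2·30 = 78
18(ω_s−ω_c) = −78(ω_r−ω_c),  ω_s=0, ω_r=1
18(0−ω_c) = −78(1−ω_c)  ⇒  96ω_c = 78  ⇒  ω_c = 13/16
ω_c/ω_r = 13/16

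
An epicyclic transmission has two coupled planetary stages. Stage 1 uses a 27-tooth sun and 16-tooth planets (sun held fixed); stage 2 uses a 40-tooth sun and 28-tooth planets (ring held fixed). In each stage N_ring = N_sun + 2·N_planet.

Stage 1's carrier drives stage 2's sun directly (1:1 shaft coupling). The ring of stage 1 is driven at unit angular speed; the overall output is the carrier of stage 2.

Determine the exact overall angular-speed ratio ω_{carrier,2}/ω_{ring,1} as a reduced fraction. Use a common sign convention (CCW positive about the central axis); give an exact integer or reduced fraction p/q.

295/1462

Stage 1: N_ring = 27 + 2·16 = 59
Stage 1: 27(ω_s−ω_c) = −59(ω_r−ω_c),  ω_s=0, ω_r=1
Stage 1: 27(0−ω_c) = −59(1−ω_c)  ⇒  86ω_c = 59  ⇒  ω_c = 59/86
  ⇒ ω_c¹/ω_r¹ = 59/86
Stage 2: N_ring = 40 + 2·28 = 96
Stage 2: 40(ω_s−ω_c) = −96(ω_r−ω_c),  ω_r=0, ω_s=1
Stage 2: 40(1−ω_c) = −96(0−ω_c)  ⇒  136ω_c = 40  ⇒  ω_c = 5/17
  ⇒ ω_c²/ω_s² = 5/17
Coupling ω_s² = ω_c¹ ⇒ overall = 59/86 × 5/17 = 295/1462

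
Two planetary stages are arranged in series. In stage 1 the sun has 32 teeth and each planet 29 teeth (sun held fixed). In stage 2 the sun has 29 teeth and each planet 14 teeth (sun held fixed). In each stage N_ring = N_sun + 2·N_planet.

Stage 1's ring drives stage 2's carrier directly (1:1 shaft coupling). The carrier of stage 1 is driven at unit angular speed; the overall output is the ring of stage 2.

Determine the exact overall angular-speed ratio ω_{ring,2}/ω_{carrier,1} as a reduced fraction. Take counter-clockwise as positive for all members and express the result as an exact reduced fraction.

5246/2565

Stage 1: N_ring = 32 + 2·29 = 90
Stage 1: 32(ω_s−ω_c) = −90(ω_r−ω_c),  ω_s=0, ω_c=1
Stage 1: ω_r = 1 − (32/90)(0−1) = 61/45
  ⇒ ω_r¹/ω_c¹ = 61/45
Stage 2: N_ring = 29 + 2·14 = 57
Stage 2: 29(ω_s−ω_c) = −57(ω_r−ω_c),  ω_s=0, ω_c=1
Stage 2: ω_r = 1 − (29/57)(0−1) = 86/57
  ⇒ ω_r²/ω_c² = 86/57
Coupling ω_c² = ω_r¹ ⇒ overall = 61/45 × 86/57 = 5246/2565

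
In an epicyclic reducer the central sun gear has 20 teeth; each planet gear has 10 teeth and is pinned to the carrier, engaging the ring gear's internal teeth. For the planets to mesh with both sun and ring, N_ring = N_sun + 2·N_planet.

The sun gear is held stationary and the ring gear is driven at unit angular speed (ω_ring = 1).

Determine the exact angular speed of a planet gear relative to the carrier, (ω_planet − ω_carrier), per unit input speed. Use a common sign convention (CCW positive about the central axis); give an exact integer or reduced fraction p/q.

N_ring = 20 + 2·10 = 40
20(ω_s−ω_c) = −40(ω_r−ω_c),  ω_s=0, ω_r=1
20(0−ω_c) = −40(1−ω_c)  ⇒  60ω_c = 40  ⇒  ω_c = 2/3
sun–planet: 20·(0−2/3) = −10·(ω_p−ω_c)  ⇒  ω_p−ω_c = −(20/10)·(-2/3) = 4/3

4/3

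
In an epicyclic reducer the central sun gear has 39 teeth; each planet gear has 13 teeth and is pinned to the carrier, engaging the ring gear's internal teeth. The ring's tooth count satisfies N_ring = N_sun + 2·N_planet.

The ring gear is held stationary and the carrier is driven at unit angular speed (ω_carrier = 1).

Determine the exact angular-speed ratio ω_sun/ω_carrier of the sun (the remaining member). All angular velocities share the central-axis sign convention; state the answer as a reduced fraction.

8/3

N_ring = 39 + 2·13 = 65
39(ω_s−ω_c) = −65(ω_r−ω_c),  ω_r=0, ω_c=1
ω_s = 1 − (65/39)(0−1) = 8/3
ω_s/ω_c = 8/3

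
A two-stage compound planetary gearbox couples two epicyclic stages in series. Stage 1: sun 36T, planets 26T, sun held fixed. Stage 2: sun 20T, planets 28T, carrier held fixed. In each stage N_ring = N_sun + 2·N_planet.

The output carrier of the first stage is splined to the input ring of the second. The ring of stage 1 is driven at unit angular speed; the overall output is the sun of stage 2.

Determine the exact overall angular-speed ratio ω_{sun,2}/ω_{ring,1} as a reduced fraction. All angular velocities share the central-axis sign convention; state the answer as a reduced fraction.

Stage 1: N_ring = 36 + 2·26 = 88
Stage 1: 36(ω_s−ω_c) = −88(ω_r−ω_c),  ω_s=0, ω_r=1
Stage 1: 36(0−ω_c) = −88(1−ω_c)  ⇒  124ω_c = 88  ⇒  ω_c = 22/31
  ⇒ ω_c¹/ω_r¹ = 22/31
Stage 2: N_ring = 20 + 2·28 = 76
Stage 2: 20(ω_s−ω_c) = −76(ω_r−ω_c),  ω_c=0, ω_r=1
Stage 2: ω_s = 0 − (76/20)(1−0) = -19/5
  ⇒ ω_s²/ω_r² = -19/5
Coupling ω_r² = ω_c¹ ⇒ overall = 22/31 × -19/5 = -418/155

-418/155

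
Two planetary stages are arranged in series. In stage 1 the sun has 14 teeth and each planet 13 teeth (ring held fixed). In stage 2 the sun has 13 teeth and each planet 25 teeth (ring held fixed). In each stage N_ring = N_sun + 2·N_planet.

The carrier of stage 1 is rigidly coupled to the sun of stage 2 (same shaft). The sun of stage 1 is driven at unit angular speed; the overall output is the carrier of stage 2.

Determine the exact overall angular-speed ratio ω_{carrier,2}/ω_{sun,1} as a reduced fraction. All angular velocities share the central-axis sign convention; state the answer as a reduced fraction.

Stage 1: N_ring = 14 + 2·13 = 40
Stage 1: 14(ω_s−ω_c) = −40(ω_r−ω_c),  ω_r=0, ω_s=1
Stage 1: 14(1−ω_c) = −40(0−ω_c)  ⇒  54ω_c = 14  ⇒  ω_c = 7/27
  ⇒ ω_c¹/ω_s¹ = 7/27
Stage 2: N_ring = 13 + 2·25 = 63
Stage 2: 13(ω_s−ω_c) = −63(ω_r−ω_c),  ω_r=0, ω_s=1
Stage 2: 13(1−ω_c) = −63(0−ω_c)  ⇒  76ω_c = 13  ⇒  ω_c = 13/76
  ⇒ ω_c²/ω_s² = 13/76
Coupling ω_s² = ω_c¹ ⇒ overall = 7/27 × 13/76 = 91/2052

91/2052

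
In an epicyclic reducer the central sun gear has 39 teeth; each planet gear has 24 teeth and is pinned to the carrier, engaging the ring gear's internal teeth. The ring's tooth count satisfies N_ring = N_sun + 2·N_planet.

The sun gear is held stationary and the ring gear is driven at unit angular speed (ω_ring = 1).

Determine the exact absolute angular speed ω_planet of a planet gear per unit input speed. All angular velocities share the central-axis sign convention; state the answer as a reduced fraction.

N_ring = 39 + 2·24 = 87
39(ω_s−ω_c) = −87(ω_r−ω_c),  ω_s=0, ω_r=1
39(0−ω_c) = −87(1−ω_c)  ⇒  126ω_c = 87  ⇒  ω_c = 29/42
sun–planet: 39·(0−29/42) = −24·(ω_p−ω_c)  ⇒  ω_p−ω_c = −(39/24)·(-29/42) = 377/336
ω_p = 29/42 + 377/336 = 29/16

29/16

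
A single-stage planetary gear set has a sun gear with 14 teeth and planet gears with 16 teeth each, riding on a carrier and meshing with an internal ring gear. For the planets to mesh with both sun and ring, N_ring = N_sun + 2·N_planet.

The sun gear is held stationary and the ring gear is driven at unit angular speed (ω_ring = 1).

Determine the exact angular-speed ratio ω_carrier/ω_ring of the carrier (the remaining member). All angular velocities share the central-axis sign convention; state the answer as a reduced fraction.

N_ring = 14 + 2·16 = 46
14(ω_s−ω_c) = −46(ω_r−ω_c),  ω_s=0, ω_r=1
14(0−ω_c) = −46(1−ω_c)  ⇒  60ω_c = 46  ⇒  ω_c = 23/30
ω_c/ω_r = 23/30

23/30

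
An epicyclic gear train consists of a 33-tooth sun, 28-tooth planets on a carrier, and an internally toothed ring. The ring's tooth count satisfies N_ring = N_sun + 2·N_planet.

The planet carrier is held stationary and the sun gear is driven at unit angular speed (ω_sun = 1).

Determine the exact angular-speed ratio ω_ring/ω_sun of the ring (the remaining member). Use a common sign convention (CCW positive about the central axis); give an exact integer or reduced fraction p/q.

-33/89

N_ring = 33 + 2·28 = 89
33(ω_s−ω_c) = −89(ω_r−ω_c),  ω_c=0, ω_s=1
ω_r = 0 − (33/89)(1−0) = -33/89
ω_r/ω_s = -33/89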